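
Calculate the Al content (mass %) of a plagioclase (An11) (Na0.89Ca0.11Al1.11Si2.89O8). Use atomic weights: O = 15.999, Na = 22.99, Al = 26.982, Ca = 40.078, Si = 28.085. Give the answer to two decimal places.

11.35 mass %

M(Na0.89Ca0.11Al1.11Si2.89O8) = 263.977 g/mol.
Al contributes 1.11 × 26.982 = 29.950 g per mole.
29.950/263.977 = 0.1135 → 11.35%.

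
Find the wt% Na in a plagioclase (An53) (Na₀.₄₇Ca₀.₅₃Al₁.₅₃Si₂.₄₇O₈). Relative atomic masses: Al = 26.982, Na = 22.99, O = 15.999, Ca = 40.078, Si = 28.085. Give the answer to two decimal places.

3.99 weight percent

M(Na₀.₄₇Ca₀.₅₃Al₁.₅₃Si₂.₄₇O₈) = 270.691 g/mol.
Na contributes 0.47 × 22.99 = 10.805 g per mole.
10.805/270.691 = 0.0399 → 3.99%.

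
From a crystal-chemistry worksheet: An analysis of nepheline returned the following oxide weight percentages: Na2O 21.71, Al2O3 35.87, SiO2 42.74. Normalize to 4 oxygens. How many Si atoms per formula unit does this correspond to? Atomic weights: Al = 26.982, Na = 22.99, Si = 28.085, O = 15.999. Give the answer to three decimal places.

1.006 Si apfu

21.71 wt% Na2O ÷ 61.979 g/mol = 0.35028 mol, giving 0.70056 Na and 0.35028 O.
35.87 wt% Al2O3 ÷ 101.961 g/mol = 0.35180 mol, giving 0.70360 Al and 1.05540 O.
42.74 wt% SiO2 ÷ 60.083 g/mol = 0.71135 mol, giving 0.71135 Si and 1.42270 O.
Oxygen sums to 2.82838; scaling by 4/2.82838 = 1.41424 puts the formula on 4 O.
Si: 0.71135 × 1.41424 = 1.006 atoms per formula unit.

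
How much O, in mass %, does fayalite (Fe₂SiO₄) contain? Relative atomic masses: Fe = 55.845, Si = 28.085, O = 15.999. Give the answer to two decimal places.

Molar mass of Fe₂SiO₄: 2*55.845 + 1*28.085 + 4*15.999 = 203.771 g/mol.
Mass of O per formula unit: 4 × 15.999 = 63.996 g.
Weight fraction O = 63.996 / 203.771 = 0.3141.

31.41 mass %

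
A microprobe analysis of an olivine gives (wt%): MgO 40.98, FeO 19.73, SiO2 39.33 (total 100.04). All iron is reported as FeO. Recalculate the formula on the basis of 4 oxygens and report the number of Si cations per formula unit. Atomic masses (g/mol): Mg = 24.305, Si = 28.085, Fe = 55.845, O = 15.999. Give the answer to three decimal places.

1.007 Si apfu

40.98 wt% MgO ÷ 40.304 g/mol = 1.01677 mol, giving 1.01677 Mg and 1.01677 O.
19.73 wt% FeO ÷ 71.844 g/mol = 0.27462 mol, giving 0.27462 Fe and 0.27462 O.
39.33 wt% SiO2 ÷ 60.083 g/mol = 0.65459 mol, giving 0.65459 Si and 1.30918 O.
Oxygen sums to 2.60057; scaling by 4/2.60057 = 1.53812 puts the formula on 4 O.
Si: 0.65459 × 1.53812 = 1.007 atoms per formula unit.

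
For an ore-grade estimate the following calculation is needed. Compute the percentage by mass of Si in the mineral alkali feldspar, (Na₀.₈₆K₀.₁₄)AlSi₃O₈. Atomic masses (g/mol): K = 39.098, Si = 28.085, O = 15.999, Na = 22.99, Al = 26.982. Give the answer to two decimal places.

Molar mass of (Na₀.₈₆K₀.₁₄)AlSi₃O₈: 0.86·22.99 + 0.14·39.098 + 1·26.982 + 3·28.085 + 8·15.999 = 264.474 g/mol.
Mass of Si per formula unit: 3 × 28.085 = 84.255 g.
Weight fraction Si = 84.255 / 264.474 = 0.3186.

31.86 weight percent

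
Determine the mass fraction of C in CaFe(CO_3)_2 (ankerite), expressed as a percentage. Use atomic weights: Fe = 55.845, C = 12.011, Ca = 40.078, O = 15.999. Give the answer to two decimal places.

11.12 mass %

Molar mass of CaFe(CO_3)_2: 1*40.078 + 1*55.845 + 2*12.011 + 6*15.999 = 215.939 g/mol.
Mass of C per formula unit: 2 × 12.011 = 24.022 g.
Weight fraction C = 24.022 / 215.939 = 0.1112.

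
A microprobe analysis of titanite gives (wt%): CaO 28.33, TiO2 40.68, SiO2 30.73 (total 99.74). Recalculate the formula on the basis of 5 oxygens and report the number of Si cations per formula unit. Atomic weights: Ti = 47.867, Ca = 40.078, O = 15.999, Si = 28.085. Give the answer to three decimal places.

CaO (M=56.077): mol = 0.50520; Ca = 0.50520, O = 0.50520.
TiO2 (M=79.865): mol = 0.50936; Ti = 0.50936, O = 1.01872.
SiO2 (M=60.083): mol = 0.51146; Si = 0.51146, O = 1.02292.
ΣO = 2.54684; factor = 5/ΣO = 1.96322.
Si apfu = 0.51146 × 1.96322 = 1.004.

1.004 Si apfu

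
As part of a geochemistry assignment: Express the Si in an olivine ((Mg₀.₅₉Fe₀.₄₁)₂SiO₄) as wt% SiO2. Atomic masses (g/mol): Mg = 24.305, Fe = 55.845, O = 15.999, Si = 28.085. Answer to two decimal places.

Molar mass of (Mg₀.₅₉Fe₀.₄₁)₂SiO₄ = 1.18*24.305 + 0.82*55.845 + 1*28.085 + 4*15.999 = 166.554 g/mol.
Each formula unit contains 1 Si, equivalent to 1/1 = 1.0000 mol SiO2.
M(SiO2) = 1×28.085 + 2×15.999 = 60.083 g/mol.
Mass of SiO2 per formula unit = 1.0000 × 60.083 = 60.083 g.
SiO2 wt% = 60.083 / 166.554 × 100 = 36.07%.

36.07 wt%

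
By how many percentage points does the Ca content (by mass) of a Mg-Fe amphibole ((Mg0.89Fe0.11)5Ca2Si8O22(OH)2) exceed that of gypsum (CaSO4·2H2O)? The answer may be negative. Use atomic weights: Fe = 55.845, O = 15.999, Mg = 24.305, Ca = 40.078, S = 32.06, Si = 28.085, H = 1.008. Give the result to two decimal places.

-13.62 percentage points

First mineral: 80.156 g Ca in 829.700 g formula = 9.66 wt% Ca.
Second mineral: 40.078 g Ca in 172.164 g formula = 23.28 wt% Ca.
9.66% − 23.28% gives a difference of -13.62 percentage points.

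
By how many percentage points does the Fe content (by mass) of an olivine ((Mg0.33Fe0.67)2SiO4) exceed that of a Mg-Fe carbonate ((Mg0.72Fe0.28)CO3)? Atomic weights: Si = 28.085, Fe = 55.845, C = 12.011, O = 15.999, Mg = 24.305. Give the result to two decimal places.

First mineral: 74.832 g Fe in 182.955 g formula = 40.90 wt% Fe.
Second mineral: 15.637 g Fe in 93.144 g formula = 16.79 wt% Fe.
40.90% − 16.79% gives a difference of 24.11 percentage points.

24.11 percentage points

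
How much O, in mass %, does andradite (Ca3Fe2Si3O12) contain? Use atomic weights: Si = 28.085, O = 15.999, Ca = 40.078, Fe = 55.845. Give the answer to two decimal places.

Molar mass of Ca3Fe2Si3O12: 3×40.078 + 2×55.845 + 3×28.085 + 12×15.999 = 508.167 g/mol.
Mass of O per formula unit: 12 × 15.999 = 191.988 g.
Weight fraction O = 191.988 / 508.167 = 0.3778.

37.78 mass %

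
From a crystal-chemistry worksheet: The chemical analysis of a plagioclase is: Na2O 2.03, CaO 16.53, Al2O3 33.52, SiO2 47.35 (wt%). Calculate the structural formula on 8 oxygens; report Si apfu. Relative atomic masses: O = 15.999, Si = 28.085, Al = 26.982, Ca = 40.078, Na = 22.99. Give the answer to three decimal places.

2.182 Si apfu

Na2O (M=61.979): mol = 0.03275; Na = 0.06550, O = 0.03275.
CaO (M=56.077): mol = 0.29477; Ca = 0.29477, O = 0.29477.
Al2O3 (M=101.961): mol = 0.32875; Al = 0.65750, O = 0.98625.
SiO2 (M=60.083): mol = 0.78808; Si = 0.78808, O = 1.57616.
ΣO = 2.88993; factor = 8/ΣO = 2.76823.
Si apfu = 0.78808 × 2.76823 = 2.182.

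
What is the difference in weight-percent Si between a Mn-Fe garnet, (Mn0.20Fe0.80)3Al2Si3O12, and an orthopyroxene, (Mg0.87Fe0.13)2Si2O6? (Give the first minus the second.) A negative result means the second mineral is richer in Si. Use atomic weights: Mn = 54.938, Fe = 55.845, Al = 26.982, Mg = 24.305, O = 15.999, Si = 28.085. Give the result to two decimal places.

-9.93 percentage points

M((Mn0.20Fe0.80)3Al2Si3O12) = 497.198 g/mol, so wt% Si = 84.255/497.198 × 100 = 16.95%.
M((Mg0.87Fe0.13)2Si2O6) = 208.974 g/mol, so wt% Si = 56.170/208.974 × 100 = 26.88%.
16.95 − 26.88 = -9.93 pp.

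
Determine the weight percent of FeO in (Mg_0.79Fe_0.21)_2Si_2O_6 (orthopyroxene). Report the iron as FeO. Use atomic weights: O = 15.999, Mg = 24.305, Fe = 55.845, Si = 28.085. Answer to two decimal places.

14.10 wt%

M((Mg_0.79Fe_0.21)_2Si_2O_6) = 214.021 g/mol; M(FeO) = 71.844 g/mol.
Moles FeO per formula unit = 0.42 Fe ÷ 1 = 0.4200.
FeO fraction = (0.4200 × 71.844) / 214.021 = 30.174/214.021 = 0.1410.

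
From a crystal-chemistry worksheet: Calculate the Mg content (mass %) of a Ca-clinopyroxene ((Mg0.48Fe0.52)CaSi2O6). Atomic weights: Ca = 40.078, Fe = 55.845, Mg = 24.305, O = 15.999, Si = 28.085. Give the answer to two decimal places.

5.01 mass %

Molar mass of (Mg0.48Fe0.52)CaSi2O6: 0.48×24.305 + 0.52×55.845 + 1×40.078 + 2×28.085 + 6×15.999 = 232.948 g/mol.
Mass of Mg per formula unit: 0.48 × 24.305 = 11.666 g.
Weight fraction Mg = 11.666 / 232.948 = 0.0501.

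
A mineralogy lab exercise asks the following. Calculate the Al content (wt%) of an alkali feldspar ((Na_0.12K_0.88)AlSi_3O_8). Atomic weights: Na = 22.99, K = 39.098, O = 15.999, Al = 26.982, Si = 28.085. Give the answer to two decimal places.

Formula mass = 0.12·22.99 + 0.88·39.098 + 1·26.982 + 3·28.085 + 8·15.999 = 276.394 g/mol, of which 26.982 g is Al.
So Al makes up 26.982/276.394 = 0.0976 of the mass, i.e. 9.76%.

9.76 wt%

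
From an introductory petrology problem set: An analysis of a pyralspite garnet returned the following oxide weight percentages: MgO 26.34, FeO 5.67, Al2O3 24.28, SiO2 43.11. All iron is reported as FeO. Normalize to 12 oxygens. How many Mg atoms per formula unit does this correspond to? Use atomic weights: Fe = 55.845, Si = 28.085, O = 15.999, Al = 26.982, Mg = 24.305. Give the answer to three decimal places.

MgO: 26.34/40.304 = 0.65353 mol → 0.65353 mol Mg, 0.65353 mol O.
FeO: 5.67/71.844 = 0.07892 mol → 0.07892 mol Fe, 0.07892 mol O.
Al2O3: 24.28/101.961 = 0.23813 mol → 0.47626 mol Al, 0.71439 mol O.
SiO2: 43.11/60.083 = 0.71751 mol → 0.71751 mol Si, 1.43502 mol O.
Total oxygen = 2.88186 mol. Normalization factor = 12/2.88186 = 4.16398.
Mg per 12 O = 0.65353 × 4.16398 = 2.721.

2.721 Mg apfu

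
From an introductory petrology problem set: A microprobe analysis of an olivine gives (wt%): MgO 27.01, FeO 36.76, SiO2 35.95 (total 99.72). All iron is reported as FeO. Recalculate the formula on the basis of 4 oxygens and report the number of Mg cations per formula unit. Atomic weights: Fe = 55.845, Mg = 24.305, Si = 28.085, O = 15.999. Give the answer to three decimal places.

MgO (M=40.304): mol = 0.67016; Mg = 0.67016, O = 0.67016.
FeO (M=71.844): mol = 0.51166; Fe = 0.51166, O = 0.51166.
SiO2 (M=60.083): mol = 0.59834; Si = 0.59834, O = 1.19668.
ΣO = 2.37850; factor = 4/ΣO = 1.68173.
Mg apfu = 0.67016 × 1.68173 = 1.127.

1.127 Mg apfu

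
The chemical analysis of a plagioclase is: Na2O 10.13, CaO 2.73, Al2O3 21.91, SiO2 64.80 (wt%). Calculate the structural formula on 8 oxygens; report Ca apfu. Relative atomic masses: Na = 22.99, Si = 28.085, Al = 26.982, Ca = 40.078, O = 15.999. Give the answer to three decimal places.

Na2O (M=61.979): mol = 0.16344; Na = 0.32688, O = 0.16344.
CaO (M=56.077): mol = 0.04868; Ca = 0.04868, O = 0.04868.
Al2O3 (M=101.961): mol = 0.21489; Al = 0.42978, O = 0.64467.
SiO2 (M=60.083): mol = 1.07851; Si = 1.07851, O = 2.15702.
ΣO = 3.01381; factor = 8/ΣO = 2.65445.
Ca apfu = 0.04868 × 2.65445 = 0.129.

0.129 Ca apfu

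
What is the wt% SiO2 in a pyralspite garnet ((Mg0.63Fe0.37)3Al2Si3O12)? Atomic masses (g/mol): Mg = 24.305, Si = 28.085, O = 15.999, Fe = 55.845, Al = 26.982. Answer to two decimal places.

41.14 wt%

Formula mass = 438.131 g/mol.
3 Si → 3.0000 mol SiO2 per formula unit; M(SiO2) = 60.083, so SiO2 mass = 180.249 g.
180.249/438.131 × 100 = 41.14 wt%.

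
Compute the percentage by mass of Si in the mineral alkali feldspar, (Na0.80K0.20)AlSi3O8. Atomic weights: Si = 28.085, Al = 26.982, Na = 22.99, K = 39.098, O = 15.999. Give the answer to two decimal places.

31.74 weight percent

M((Na0.80K0.20)AlSi3O8) = 265.441 g/mol.
Si contributes 3 × 28.085 = 84.255 g per mole.
84.255/265.441 = 0.3174 → 31.74%.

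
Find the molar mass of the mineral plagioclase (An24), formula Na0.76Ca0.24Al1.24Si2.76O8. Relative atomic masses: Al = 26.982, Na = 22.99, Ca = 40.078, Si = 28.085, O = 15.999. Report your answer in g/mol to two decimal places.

266.06 g/mol

Na: 0.76 × 22.99 = 17.4724
Ca: 0.24 × 40.078 = 9.6187
Al: 1.24 × 26.982 = 33.4577
Si: 2.76 × 28.085 = 77.5146
O: 8 × 15.999 = 127.9920
Summing the contributions gives the formula mass.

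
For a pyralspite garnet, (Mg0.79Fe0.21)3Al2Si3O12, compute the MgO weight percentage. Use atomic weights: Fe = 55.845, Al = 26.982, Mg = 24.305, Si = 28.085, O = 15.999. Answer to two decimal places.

22.58 wt%

Formula mass = 422.992 g/mol.
2.37 Mg → 2.3700 mol MgO per formula unit; M(MgO) = 40.304, so MgO mass = 95.520 g.
95.520/422.992 × 100 = 22.58 wt%.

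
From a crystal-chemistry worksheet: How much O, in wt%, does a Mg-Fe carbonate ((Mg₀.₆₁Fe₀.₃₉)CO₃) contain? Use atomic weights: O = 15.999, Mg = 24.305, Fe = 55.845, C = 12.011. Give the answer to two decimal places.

Formula mass = 0.61×24.305 + 0.39×55.845 + 1×12.011 + 3×15.999 = 96.614 g/mol, of which 47.997 g is O.
So O makes up 47.997/96.614 = 0.4968 of the mass, i.e. 49.68%.

49.68 wt%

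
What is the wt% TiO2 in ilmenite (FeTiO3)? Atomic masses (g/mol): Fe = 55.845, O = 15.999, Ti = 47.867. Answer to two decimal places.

Formula mass = 151.709 g/mol.
1 Ti → 1.0000 mol TiO2 per formula unit; M(TiO2) = 79.865, so TiO2 mass = 79.865 g.
79.865/151.709 × 100 = 52.64 wt%.

52.64 wt%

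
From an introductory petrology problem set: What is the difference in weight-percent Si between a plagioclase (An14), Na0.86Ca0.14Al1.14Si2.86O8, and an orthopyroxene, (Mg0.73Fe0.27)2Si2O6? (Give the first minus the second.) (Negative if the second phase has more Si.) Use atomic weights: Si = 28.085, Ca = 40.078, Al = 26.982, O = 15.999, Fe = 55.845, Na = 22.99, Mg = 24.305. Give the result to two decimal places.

First mineral: 80.323 g Si in 264.457 g formula = 30.37 wt% Si.
Second mineral: 56.170 g Si in 217.806 g formula = 25.79 wt% Si.
30.37% − 25.79% gives a difference of 4.58 percentage points.

4.58 percentage points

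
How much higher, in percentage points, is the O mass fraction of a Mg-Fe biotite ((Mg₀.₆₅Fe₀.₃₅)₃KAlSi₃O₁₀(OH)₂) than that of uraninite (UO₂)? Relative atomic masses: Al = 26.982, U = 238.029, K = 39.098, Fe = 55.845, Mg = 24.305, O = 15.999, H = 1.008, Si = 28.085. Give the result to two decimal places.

30.78 percentage points

First mineral: 191.988 g O in 450.371 g formula = 42.63 wt% O.
Second mineral: 31.998 g O in 270.027 g formula = 11.85 wt% O.
42.63% − 11.85% gives a difference of 30.78 percentage points.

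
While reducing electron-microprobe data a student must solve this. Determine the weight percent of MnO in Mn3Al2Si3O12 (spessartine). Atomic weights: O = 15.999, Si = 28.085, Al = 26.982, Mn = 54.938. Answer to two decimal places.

42.99 wt%

Molar mass of Mn3Al2Si3O12 = 3·54.938 + 2·26.982 + 3·28.085 + 12·15.999 = 495.021 g/mol.
Each formula unit contains 3 Mn, equivalent to 3/1 = 3.0000 mol MnO.
M(MnO) = 1×54.938 + 1×15.999 = 70.937 g/mol.
Mass of MnO per formula unit = 3.0000 × 70.937 = 212.811 g.
MnO wt% = 212.811 / 495.021 × 100 = 42.99%.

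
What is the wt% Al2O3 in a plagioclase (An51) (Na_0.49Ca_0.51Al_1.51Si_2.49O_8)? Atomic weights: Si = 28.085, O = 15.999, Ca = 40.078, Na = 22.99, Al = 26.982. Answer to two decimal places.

Formula mass = 270.371 g/mol.
1.51 Al → 0.7550 mol Al2O3 per formula unit; M(Al2O3) = 101.961, so Al2O3 mass = 76.981 g.
76.981/270.371 × 100 = 28.47 wt%.

28.47 wt%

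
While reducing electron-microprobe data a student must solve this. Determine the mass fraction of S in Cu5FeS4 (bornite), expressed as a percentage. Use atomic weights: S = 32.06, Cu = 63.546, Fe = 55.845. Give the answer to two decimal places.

Formula mass = 5·63.546 + 1·55.845 + 4·32.06 = 501.815 g/mol, of which 128.240 g is S.
So S makes up 128.240/501.815 = 0.2556 of the mass, i.e. 25.56%.

25.56 wt%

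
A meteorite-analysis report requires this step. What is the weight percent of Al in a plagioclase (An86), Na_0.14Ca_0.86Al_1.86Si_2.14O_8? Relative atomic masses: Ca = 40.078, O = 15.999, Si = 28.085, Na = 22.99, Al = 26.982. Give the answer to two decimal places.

18.19 weight percent

Molar mass of Na_0.14Ca_0.86Al_1.86Si_2.14O_8: 0.14·22.99 + 0.86·40.078 + 1.86·26.982 + 2.14·28.085 + 8·15.999 = 275.966 g/mol.
Mass of Al per formula unit: 1.86 × 26.982 = 50.187 g.
Weight fraction Al = 50.187 / 275.966 = 0.1819.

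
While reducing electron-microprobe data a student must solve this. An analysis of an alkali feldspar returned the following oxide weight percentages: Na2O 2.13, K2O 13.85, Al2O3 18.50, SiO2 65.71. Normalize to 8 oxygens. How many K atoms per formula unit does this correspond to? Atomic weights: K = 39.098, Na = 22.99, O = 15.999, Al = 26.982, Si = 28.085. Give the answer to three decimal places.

0.808 K apfu

Na2O: 2.13/61.979 = 0.03437 mol → 0.06874 mol Na, 0.03437 mol O.
K2O: 13.85/94.195 = 0.14704 mol → 0.29408 mol K, 0.14704 mol O.
Al2O3: 18.50/101.961 = 0.18144 mol → 0.36288 mol Al, 0.54432 mol O.
SiO2: 65.71/60.083 = 1.09365 mol → 1.09365 mol Si, 2.18730 mol O.
Total oxygen = 2.91303 mol. Normalization factor = 8/2.91303 = 2.74628.
K per 8 O = 0.29408 × 2.74628 = 0.808.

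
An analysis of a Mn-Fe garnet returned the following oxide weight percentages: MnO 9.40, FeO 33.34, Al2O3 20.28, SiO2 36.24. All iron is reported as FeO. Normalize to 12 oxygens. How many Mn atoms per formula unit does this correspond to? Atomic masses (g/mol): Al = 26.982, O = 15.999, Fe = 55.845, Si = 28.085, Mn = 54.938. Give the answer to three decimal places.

MnO (M=70.937): mol = 0.13251; Mn = 0.13251, O = 0.13251.
FeO (M=71.844): mol = 0.46406; Fe = 0.46406, O = 0.46406.
Al2O3 (M=101.961): mol = 0.19890; Al = 0.39780, O = 0.59670.
SiO2 (M=60.083): mol = 0.60317; Si = 0.60317, O = 1.20634.
ΣO = 2.39961; factor = 12/ΣO = 5.00081.
Mn apfu = 0.13251 × 5.00081 = 0.663.

0.663 Mn apfu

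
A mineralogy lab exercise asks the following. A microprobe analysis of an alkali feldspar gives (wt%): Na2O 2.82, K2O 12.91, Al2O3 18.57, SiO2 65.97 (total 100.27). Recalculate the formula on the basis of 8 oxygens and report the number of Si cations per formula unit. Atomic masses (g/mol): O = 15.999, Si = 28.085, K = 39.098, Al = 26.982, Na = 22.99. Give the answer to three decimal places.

2.82 wt% Na2O ÷ 61.979 g/mol = 0.04550 mol, giving 0.09100 Na and 0.04550 O.
12.91 wt% K2O ÷ 94.195 g/mol = 0.13706 mol, giving 0.27412 K and 0.13706 O.
18.57 wt% Al2O3 ÷ 101.961 g/mol = 0.18213 mol, giving 0.36426 Al and 0.54639 O.
65.97 wt% SiO2 ÷ 60.083 g/mol = 1.09798 mol, giving 1.09798 Si and 2.19596 O.
Oxygen sums to 2.92491; scaling by 8/2.92491 = 2.73513 puts the formula on 8 O.
Si: 1.09798 × 2.73513 = 3.003 atoms per formula unit.

3.003 Si apfu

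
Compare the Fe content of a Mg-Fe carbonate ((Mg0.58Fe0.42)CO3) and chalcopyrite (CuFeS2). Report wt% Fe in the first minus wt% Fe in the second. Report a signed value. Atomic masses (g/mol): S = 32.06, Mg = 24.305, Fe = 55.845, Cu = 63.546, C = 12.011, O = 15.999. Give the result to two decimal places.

Fe in (Mg0.58Fe0.42)CO3: molar mass 97.560 g/mol; 0.42×55.845 = 23.455 g → 24.04 wt%.
Fe in CuFeS2: molar mass 183.511 g/mol; 1×55.845 = 55.845 g → 30.43 wt%.
Difference = 24.04 − 30.43 = -6.39 percentage points.

-6.39 percentage points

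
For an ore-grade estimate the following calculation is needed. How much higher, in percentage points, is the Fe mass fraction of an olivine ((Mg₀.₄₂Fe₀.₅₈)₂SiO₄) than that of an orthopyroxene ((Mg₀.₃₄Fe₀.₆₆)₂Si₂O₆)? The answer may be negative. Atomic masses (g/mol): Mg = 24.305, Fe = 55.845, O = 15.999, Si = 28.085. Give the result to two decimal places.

6.13 percentage points

Fe in (Mg₀.₄₂Fe₀.₅₈)₂SiO₄: molar mass 177.277 g/mol; 1.16×55.845 = 64.780 g → 36.54 wt%.
Fe in (Mg₀.₃₄Fe₀.₆₆)₂Si₂O₆: molar mass 242.407 g/mol; 1.32×55.845 = 73.715 g → 30.41 wt%.
Difference = 36.54 − 30.41 = 6.13 percentage points.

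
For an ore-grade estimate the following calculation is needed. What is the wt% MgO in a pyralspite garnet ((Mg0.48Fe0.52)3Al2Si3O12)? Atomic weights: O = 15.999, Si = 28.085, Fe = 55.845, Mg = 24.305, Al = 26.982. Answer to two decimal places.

M((Mg0.48Fe0.52)3Al2Si3O12) = 452.324 g/mol; M(MgO) = 40.304 g/mol.
Moles MgO per formula unit = 1.44 Mg ÷ 1 = 1.4400.
MgO fraction = (1.4400 × 40.304) / 452.324 = 58.038/452.324 = 0.1283.

12.83 wt%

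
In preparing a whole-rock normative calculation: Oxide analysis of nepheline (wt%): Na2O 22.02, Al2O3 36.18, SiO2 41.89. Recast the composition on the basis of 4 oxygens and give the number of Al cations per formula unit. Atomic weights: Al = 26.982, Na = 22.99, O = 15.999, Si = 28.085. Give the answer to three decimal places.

1.009 Al apfu

22.02 wt% Na2O ÷ 61.979 g/mol = 0.35528 mol, giving 0.71056 Na and 0.35528 O.
36.18 wt% Al2O3 ÷ 101.961 g/mol = 0.35484 mol, giving 0.70968 Al and 1.06452 O.
41.89 wt% SiO2 ÷ 60.083 g/mol = 0.69720 mol, giving 0.69720 Si and 1.39440 O.
Oxygen sums to 2.81420; scaling by 4/2.81420 = 1.42136 puts the formula on 4 O.
Al: 0.70968 × 1.42136 = 1.009 atoms per formula unit.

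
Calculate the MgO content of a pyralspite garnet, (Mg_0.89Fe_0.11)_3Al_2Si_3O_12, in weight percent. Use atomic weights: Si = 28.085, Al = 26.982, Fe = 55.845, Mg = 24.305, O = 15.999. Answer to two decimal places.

26.02 wt%

Formula mass = 413.530 g/mol.
2.67 Mg → 2.6700 mol MgO per formula unit; M(MgO) = 40.304, so MgO mass = 107.612 g.
107.612/413.530 × 100 = 26.02 wt%.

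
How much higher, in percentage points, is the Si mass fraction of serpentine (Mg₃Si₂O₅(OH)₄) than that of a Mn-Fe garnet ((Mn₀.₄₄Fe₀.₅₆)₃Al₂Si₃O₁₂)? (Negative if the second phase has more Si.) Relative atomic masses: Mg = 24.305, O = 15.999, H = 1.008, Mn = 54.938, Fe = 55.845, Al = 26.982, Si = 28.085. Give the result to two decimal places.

3.30 percentage points

Si in Mg₃Si₂O₅(OH)₄: molar mass 277.108 g/mol; 2×28.085 = 56.170 g → 20.27 wt%.
Si in (Mn₀.₄₄Fe₀.₅₆)₃Al₂Si₃O₁₂: molar mass 496.545 g/mol; 3×28.085 = 84.255 g → 16.97 wt%.
Difference = 20.27 − 16.97 = 3.30 percentage points.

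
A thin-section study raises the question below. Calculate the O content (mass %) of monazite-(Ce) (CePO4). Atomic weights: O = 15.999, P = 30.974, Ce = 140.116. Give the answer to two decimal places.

Molar mass of CePO4: 1*140.116 + 1*30.974 + 4*15.999 = 235.086 g/mol.
Mass of O per formula unit: 4 × 15.999 = 63.996 g.
Weight fraction O = 63.996 / 235.086 = 0.2722.

27.22 mass %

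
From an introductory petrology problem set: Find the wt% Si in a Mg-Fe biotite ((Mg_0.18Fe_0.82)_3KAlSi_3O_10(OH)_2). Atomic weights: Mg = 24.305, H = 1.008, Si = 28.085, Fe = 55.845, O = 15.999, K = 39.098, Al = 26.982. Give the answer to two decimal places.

17.03 weight percent

M((Mg_0.18Fe_0.82)_3KAlSi_3O_10(OH)_2) = 494.842 g/mol.
Si contributes 3 × 28.085 = 84.255 g per mole.
84.255/494.842 = 0.1703 → 17.03%.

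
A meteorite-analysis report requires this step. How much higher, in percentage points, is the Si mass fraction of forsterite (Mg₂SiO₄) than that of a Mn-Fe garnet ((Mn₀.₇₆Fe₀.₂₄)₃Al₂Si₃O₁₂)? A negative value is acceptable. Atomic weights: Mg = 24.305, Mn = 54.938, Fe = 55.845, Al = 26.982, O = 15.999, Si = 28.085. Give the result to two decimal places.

2.96 percentage points

First mineral: 28.085 g Si in 140.691 g formula = 19.96 wt% Si.
Second mineral: 84.255 g Si in 495.674 g formula = 17.00 wt% Si.
19.96% − 17.00% gives a difference of 2.96 percentage points.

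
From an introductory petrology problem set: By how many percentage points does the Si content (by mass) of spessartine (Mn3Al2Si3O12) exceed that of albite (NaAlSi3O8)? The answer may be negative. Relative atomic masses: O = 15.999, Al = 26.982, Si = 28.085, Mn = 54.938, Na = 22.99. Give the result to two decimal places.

Si in Mn3Al2Si3O12: molar mass 495.021 g/mol; 3×28.085 = 84.255 g → 17.02 wt%.
Si in NaAlSi3O8: molar mass 262.219 g/mol; 3×28.085 = 84.255 g → 32.13 wt%.
Difference = 17.02 − 32.13 = -15.11 percentage points.

-15.11 percentage points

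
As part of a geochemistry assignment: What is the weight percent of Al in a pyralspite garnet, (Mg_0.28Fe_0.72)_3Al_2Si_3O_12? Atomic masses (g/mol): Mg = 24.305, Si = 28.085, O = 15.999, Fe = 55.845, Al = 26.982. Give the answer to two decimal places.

11.45 wt%

Molar mass of (Mg_0.28Fe_0.72)_3Al_2Si_3O_12: 0.84×24.305 + 2.16×55.845 + 2×26.982 + 3×28.085 + 12×15.999 = 471.248 g/mol.
Mass of Al per formula unit: 2 × 26.982 = 53.964 g.
Weight fraction Al = 53.964 / 471.248 = 0.1145.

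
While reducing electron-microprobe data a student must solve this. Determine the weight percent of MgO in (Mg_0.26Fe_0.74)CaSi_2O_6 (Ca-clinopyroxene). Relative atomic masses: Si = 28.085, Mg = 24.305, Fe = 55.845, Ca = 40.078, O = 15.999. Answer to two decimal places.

4.37 wt%

Formula mass = 239.887 g/mol.
0.26 Mg → 0.2600 mol MgO per formula unit; M(MgO) = 40.304, so MgO mass = 10.479 g.
10.479/239.887 × 100 = 4.37 wt%.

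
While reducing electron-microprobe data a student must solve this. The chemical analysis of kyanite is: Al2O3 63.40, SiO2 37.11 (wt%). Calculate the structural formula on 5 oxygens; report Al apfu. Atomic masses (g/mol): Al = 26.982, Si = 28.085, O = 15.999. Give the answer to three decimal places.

63.40 wt% Al2O3 ÷ 101.961 g/mol = 0.62181 mol, giving 1.24362 Al and 1.86543 O.
37.11 wt% SiO2 ÷ 60.083 g/mol = 0.61765 mol, giving 0.61765 Si and 1.23530 O.
Oxygen sums to 3.10073; scaling by 5/3.10073 = 1.61252 puts the formula on 5 O.
Al: 1.24362 × 1.61252 = 2.005 atoms per formula unit.

2.005 Al apfu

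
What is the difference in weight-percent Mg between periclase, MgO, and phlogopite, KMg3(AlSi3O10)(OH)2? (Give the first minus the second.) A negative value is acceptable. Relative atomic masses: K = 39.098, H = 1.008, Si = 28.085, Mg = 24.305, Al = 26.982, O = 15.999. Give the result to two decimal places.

42.83 percentage points

M(MgO) = 40.304 g/mol, so wt% Mg = 24.305/40.304 × 100 = 60.30%.
M(KMg3(AlSi3O10)(OH)2) = 417.254 g/mol, so wt% Mg = 72.915/417.254 × 100 = 17.47%.
60.30 − 17.47 = 42.83 pp.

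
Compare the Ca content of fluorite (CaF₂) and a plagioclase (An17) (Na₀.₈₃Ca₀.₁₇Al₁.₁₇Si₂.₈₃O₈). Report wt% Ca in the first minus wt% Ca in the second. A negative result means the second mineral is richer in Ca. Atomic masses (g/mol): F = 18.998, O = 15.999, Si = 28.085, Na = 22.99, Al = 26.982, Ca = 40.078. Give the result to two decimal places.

M(CaF₂) = 78.074 g/mol, so wt% Ca = 40.078/78.074 × 100 = 51.33%.
M(Na₀.₈₃Ca₀.₁₇Al₁.₁₇Si₂.₈₃O₈) = 264.936 g/mol, so wt% Ca = 6.813/264.936 × 100 = 2.57%.
51.33 − 2.57 = 48.76 pp.

48.76 percentage points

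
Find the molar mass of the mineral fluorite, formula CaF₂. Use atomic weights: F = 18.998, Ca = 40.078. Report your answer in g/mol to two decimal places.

Ca: 1 × 40.078 = 40.0780
F: 2 × 18.998 = 37.9960
Summing the contributions gives the formula mass.

78.07 g/mol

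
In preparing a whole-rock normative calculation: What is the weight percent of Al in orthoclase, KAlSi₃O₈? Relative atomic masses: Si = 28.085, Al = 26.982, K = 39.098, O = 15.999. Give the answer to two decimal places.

9.69 wt%

Molar mass of KAlSi₃O₈: 1×39.098 + 1×26.982 + 3×28.085 + 8×15.999 = 278.327 g/mol.
Mass of Al per formula unit: 1 × 26.982 = 26.982 g.
Weight fraction Al = 26.982 / 278.327 = 0.0969.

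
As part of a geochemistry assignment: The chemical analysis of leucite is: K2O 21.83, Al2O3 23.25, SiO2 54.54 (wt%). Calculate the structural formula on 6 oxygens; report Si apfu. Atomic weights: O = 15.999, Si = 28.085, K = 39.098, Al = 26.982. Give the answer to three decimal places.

K2O (M=94.195): mol = 0.23175; K = 0.46350, O = 0.23175.
Al2O3 (M=101.961): mol = 0.22803; Al = 0.45606, O = 0.68409.
SiO2 (M=60.083): mol = 0.90774; Si = 0.90774, O = 1.81548.
ΣO = 2.73132; factor = 6/ΣO = 2.19674.
Si apfu = 0.90774 × 2.19674 = 1.994.

1.994 Si apfu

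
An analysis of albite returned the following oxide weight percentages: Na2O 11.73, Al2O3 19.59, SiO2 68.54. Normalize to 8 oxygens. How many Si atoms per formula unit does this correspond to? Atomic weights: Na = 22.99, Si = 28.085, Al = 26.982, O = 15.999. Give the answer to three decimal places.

Na2O (M=61.979): mol = 0.18926; Na = 0.37852, O = 0.18926.
Al2O3 (M=101.961): mol = 0.19213; Al = 0.38426, O = 0.57639.
SiO2 (M=60.083): mol = 1.14076; Si = 1.14076, O = 2.28152.
ΣO = 3.04717; factor = 8/ΣO = 2.62539.
Si apfu = 1.14076 × 2.62539 = 2.995.

2.995 Si apfu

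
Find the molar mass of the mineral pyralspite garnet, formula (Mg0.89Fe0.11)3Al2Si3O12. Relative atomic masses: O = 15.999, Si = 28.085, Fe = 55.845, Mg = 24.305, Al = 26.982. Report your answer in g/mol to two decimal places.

M = 2.67·24.305 + 0.33·55.845 + 2·26.982 + 3·28.085 + 12·15.999

413.53 g/mol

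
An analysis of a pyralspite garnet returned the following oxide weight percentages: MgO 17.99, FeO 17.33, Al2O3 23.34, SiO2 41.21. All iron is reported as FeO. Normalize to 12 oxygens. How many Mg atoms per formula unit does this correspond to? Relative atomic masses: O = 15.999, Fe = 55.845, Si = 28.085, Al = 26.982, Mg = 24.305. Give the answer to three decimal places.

1.951 Mg apfu

MgO (M=40.304): mol = 0.44636; Mg = 0.44636, O = 0.44636.
FeO (M=71.844): mol = 0.24122; Fe = 0.24122, O = 0.24122.
Al2O3 (M=101.961): mol = 0.22891; Al = 0.45782, O = 0.68673.
SiO2 (M=60.083): mol = 0.68588; Si = 0.68588, O = 1.37176.
ΣO = 2.74607; factor = 12/ΣO = 4.36988.
Mg apfu = 0.44636 × 4.36988 = 1.951.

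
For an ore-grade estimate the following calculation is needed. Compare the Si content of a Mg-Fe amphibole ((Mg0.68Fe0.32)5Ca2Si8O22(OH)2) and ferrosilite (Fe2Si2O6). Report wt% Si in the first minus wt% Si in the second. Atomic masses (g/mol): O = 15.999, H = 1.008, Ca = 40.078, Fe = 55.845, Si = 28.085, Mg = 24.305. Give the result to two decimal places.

4.75 percentage points

Si in (Mg0.68Fe0.32)5Ca2Si8O22(OH)2: molar mass 862.817 g/mol; 8×28.085 = 224.680 g → 26.04 wt%.
Si in Fe2Si2O6: molar mass 263.854 g/mol; 2×28.085 = 56.170 g → 21.29 wt%.
Difference = 26.04 − 21.29 = 4.75 percentage points.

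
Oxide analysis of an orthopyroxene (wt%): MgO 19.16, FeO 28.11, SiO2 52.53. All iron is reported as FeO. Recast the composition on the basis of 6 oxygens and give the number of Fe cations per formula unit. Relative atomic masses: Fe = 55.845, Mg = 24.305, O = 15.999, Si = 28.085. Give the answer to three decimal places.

0.898 Fe apfu

MgO (M=40.304): mol = 0.47539; Mg = 0.47539, O = 0.47539.
FeO (M=71.844): mol = 0.39126; Fe = 0.39126, O = 0.39126.
SiO2 (M=60.083): mol = 0.87429; Si = 0.87429, O = 1.74858.
ΣO = 2.61523; factor = 6/ΣO = 2.29425.
Fe apfu = 0.39126 × 2.29425 = 0.898.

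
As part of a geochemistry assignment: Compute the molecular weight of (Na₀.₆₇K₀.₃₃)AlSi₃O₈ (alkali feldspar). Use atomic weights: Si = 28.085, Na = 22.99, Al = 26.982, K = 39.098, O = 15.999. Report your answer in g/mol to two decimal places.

267.53 g/mol

The formula mass is the sum 0.67·22.99 + 0.33·39.098 + 1·26.982 + 3·28.085 + 8·15.999.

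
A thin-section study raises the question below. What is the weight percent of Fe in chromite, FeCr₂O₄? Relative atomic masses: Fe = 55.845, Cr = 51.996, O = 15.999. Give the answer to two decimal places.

24.95 wt%

Formula mass = 1×55.845 + 2×51.996 + 4×15.999 = 223.833 g/mol, of which 55.845 g is Fe.
So Fe makes up 55.845/223.833 = 0.2495 of the mass, i.e. 24.95%.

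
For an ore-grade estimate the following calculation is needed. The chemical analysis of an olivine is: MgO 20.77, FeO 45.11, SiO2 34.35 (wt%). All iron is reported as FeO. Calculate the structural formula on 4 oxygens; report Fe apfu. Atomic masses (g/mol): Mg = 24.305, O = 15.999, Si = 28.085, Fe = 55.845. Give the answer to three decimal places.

MgO (M=40.304): mol = 0.51533; Mg = 0.51533, O = 0.51533.
FeO (M=71.844): mol = 0.62789; Fe = 0.62789, O = 0.62789.
SiO2 (M=60.083): mol = 0.57171; Si = 0.57171, O = 1.14342.
ΣO = 2.28664; factor = 4/ΣO = 1.74929.
Fe apfu = 0.62789 × 1.74929 = 1.098.

1.098 Fe apfu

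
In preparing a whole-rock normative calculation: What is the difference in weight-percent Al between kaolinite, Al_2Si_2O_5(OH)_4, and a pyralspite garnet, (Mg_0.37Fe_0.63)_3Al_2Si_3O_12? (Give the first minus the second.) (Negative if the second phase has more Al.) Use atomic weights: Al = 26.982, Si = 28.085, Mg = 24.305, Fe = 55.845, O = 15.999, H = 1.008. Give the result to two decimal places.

First mineral: 53.964 g Al in 258.157 g formula = 20.90 wt% Al.
Second mineral: 53.964 g Al in 462.733 g formula = 11.66 wt% Al.
20.90% − 11.66% gives a difference of 9.24 percentage points.

9.24 percentage points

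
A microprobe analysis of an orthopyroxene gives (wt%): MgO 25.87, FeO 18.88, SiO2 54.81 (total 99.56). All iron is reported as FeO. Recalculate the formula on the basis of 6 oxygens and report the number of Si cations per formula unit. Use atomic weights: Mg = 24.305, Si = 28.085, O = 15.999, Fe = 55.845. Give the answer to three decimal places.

2.006 Si apfu

MgO (M=40.304): mol = 0.64187; Mg = 0.64187, O = 0.64187.
FeO (M=71.844): mol = 0.26279; Fe = 0.26279, O = 0.26279.
SiO2 (M=60.083): mol = 0.91224; Si = 0.91224, O = 1.82448.
ΣO = 2.72914; factor = 6/ΣO = 2.19849.
Si apfu = 0.91224 × 2.19849 = 2.006.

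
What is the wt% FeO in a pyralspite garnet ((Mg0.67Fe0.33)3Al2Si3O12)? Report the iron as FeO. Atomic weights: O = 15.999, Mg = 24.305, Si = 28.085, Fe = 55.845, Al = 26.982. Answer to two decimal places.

16.38 wt%

Molar mass of (Mg0.67Fe0.33)3Al2Si3O12 = 2.01*24.305 + 0.99*55.845 + 2*26.982 + 3*28.085 + 12*15.999 = 434.347 g/mol.
Each formula unit contains 0.99 Fe, equivalent to 0.99/1 = 0.9900 mol FeO.
M(FeO) = 1×55.845 + 1×15.999 = 71.844 g/mol.
Mass of FeO per formula unit = 0.9900 × 71.844 = 71.126 g.
FeO wt% = 71.126 / 434.347 × 100 = 16.38%.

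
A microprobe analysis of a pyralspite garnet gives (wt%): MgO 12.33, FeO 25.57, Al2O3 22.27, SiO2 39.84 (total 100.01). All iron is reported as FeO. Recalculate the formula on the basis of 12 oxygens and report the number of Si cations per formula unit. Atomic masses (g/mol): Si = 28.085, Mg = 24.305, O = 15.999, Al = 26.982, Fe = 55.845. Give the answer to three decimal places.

12.33 wt% MgO ÷ 40.304 g/mol = 0.30592 mol, giving 0.30592 Mg and 0.30592 O.
25.57 wt% FeO ÷ 71.844 g/mol = 0.35591 mol, giving 0.35591 Fe and 0.35591 O.
22.27 wt% Al2O3 ÷ 101.961 g/mol = 0.21842 mol, giving 0.43684 Al and 0.65526 O.
39.84 wt% SiO2 ÷ 60.083 g/mol = 0.66308 mol, giving 0.66308 Si and 1.32616 O.
Oxygen sums to 2.64325; scaling by 12/2.64325 = 4.53987 puts the formula on 12 O.
Si: 0.66308 × 4.53987 = 3.010 atoms per formula unit.

3.010 Si apfu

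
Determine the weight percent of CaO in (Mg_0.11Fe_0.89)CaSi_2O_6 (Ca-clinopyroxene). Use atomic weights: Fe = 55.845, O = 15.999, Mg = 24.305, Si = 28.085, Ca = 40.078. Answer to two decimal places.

22.92 wt%

Molar mass of (Mg_0.11Fe_0.89)CaSi_2O_6 = 0.11×24.305 + 0.89×55.845 + 1×40.078 + 2×28.085 + 6×15.999 = 244.618 g/mol.
Each formula unit contains 1 Ca, equivalent to 1/1 = 1.0000 mol CaO.
M(CaO) = 1×40.078 + 1×15.999 = 56.077 g/mol.
Mass of CaO per formula unit = 1.0000 × 56.077 = 56.077 g.
CaO wt% = 56.077 / 244.618 × 100 = 22.92%.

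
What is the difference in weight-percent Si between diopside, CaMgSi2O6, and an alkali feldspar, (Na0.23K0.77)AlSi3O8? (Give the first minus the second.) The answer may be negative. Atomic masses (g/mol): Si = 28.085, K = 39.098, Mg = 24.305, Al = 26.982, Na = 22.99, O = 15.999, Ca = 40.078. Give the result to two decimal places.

-4.74 percentage points

Si in CaMgSi2O6: molar mass 216.547 g/mol; 2×28.085 = 56.170 g → 25.94 wt%.
Si in (Na0.23K0.77)AlSi3O8: molar mass 274.622 g/mol; 3×28.085 = 84.255 g → 30.68 wt%.
Difference = 25.94 − 30.68 = -4.74 percentage points.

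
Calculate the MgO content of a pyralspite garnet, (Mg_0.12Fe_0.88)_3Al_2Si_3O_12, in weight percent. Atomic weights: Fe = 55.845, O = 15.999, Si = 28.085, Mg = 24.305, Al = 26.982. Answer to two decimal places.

2.98 wt%

Formula mass = 486.388 g/mol.
0.36 Mg → 0.3600 mol MgO per formula unit; M(MgO) = 40.304, so MgO mass = 14.509 g.
14.509/486.388 × 100 = 2.98 wt%.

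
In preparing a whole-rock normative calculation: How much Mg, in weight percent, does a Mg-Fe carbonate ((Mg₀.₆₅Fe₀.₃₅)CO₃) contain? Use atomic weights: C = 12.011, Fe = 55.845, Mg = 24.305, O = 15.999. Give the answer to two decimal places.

16.57 weight percent

Formula mass = 0.65*24.305 + 0.35*55.845 + 1*12.011 + 3*15.999 = 95.352 g/mol, of which 15.798 g is Mg.
So Mg makes up 15.798/95.352 = 0.1657 of the mass, i.e. 16.57%.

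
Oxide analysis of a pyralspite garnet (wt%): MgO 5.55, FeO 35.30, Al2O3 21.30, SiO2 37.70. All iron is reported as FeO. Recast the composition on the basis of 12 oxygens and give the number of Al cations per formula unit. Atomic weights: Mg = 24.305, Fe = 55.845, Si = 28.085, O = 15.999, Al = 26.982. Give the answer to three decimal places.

5.55 wt% MgO ÷ 40.304 g/mol = 0.13770 mol, giving 0.13770 Mg and 0.13770 O.
35.30 wt% FeO ÷ 71.844 g/mol = 0.49134 mol, giving 0.49134 Fe and 0.49134 O.
21.30 wt% Al2O3 ÷ 101.961 g/mol = 0.20890 mol, giving 0.41780 Al and 0.62670 O.
37.70 wt% SiO2 ÷ 60.083 g/mol = 0.62747 mol, giving 0.62747 Si and 1.25494 O.
Oxygen sums to 2.51068; scaling by 12/2.51068 = 4.77958 puts the formula on 12 O.
Al: 0.41780 × 4.77958 = 1.997 atoms per formula unit.

1.997 Al apfu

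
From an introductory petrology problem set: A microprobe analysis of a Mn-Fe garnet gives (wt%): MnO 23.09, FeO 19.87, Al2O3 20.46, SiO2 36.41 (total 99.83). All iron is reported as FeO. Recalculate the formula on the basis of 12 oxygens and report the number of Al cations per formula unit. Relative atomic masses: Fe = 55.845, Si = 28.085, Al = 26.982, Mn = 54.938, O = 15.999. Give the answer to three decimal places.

MnO: 23.09/70.937 = 0.32550 mol → 0.32550 mol Mn, 0.32550 mol O.
FeO: 19.87/71.844 = 0.27657 mol → 0.27657 mol Fe, 0.27657 mol O.
Al2O3: 20.46/101.961 = 0.20066 mol → 0.40132 mol Al, 0.60198 mol O.
SiO2: 36.41/60.083 = 0.60600 mol → 0.60600 mol Si, 1.21200 mol O.
Total oxygen = 2.41605 mol. Normalization factor = 12/2.41605 = 4.96678.
Al per 12 O = 0.40132 × 4.96678 = 1.993.

1.993 Al apfu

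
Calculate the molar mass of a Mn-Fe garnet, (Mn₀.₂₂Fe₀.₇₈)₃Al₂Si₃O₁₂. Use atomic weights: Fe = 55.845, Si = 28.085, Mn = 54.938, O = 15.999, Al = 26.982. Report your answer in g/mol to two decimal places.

M = 0.66*54.938 + 2.34*55.845 + 2*26.982 + 3*28.085 + 12*15.999

497.14 g/mol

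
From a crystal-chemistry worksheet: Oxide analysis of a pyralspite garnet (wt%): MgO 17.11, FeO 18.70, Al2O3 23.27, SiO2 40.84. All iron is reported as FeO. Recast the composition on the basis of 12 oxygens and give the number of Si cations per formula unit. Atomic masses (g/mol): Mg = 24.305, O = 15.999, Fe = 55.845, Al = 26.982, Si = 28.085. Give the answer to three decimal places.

MgO: 17.11/40.304 = 0.42452 mol → 0.42452 mol Mg, 0.42452 mol O.
FeO: 18.70/71.844 = 0.26029 mol → 0.26029 mol Fe, 0.26029 mol O.
Al2O3: 23.27/101.961 = 0.22822 mol → 0.45644 mol Al, 0.68466 mol O.
SiO2: 40.84/60.083 = 0.67973 mol → 0.67973 mol Si, 1.35946 mol O.
Total oxygen = 2.72893 mol. Normalization factor = 12/2.72893 = 4.39733.
Si per 12 O = 0.67973 × 4.39733 = 2.989.

2.989 Si apfu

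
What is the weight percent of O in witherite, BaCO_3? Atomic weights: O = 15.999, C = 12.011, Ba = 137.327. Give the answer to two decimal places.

Molar mass of BaCO_3: 1×137.327 + 1×12.011 + 3×15.999 = 197.335 g/mol.
Mass of O per formula unit: 3 × 15.999 = 47.997 g.
Weight fraction O = 47.997 / 197.335 = 0.2432.

24.32 wt%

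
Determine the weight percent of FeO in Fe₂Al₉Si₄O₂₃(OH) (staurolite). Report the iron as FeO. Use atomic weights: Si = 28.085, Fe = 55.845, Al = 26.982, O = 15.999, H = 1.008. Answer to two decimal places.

16.87 wt%

Formula mass = 851.852 g/mol.
2 Fe → 2.0000 mol FeO per formula unit; M(FeO) = 71.844, so FeO mass = 143.688 g.
143.688/851.852 × 100 = 16.87 wt%.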